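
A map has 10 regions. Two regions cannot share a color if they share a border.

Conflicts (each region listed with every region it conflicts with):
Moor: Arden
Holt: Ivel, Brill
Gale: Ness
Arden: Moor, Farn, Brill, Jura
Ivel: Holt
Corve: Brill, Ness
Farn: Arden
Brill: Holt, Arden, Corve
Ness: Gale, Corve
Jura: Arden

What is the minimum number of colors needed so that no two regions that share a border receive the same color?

2

Arden and Farn conflict, so at least 2 colors are needed.
A valid assignment using 2 colors: Moor=2, Holt=1, Gale=1, Arden=1, Ivel=2, Corve=1, Farn=2, Brill=2, Ness=2, Jura=2. Every pair that conflicts lands in different colors.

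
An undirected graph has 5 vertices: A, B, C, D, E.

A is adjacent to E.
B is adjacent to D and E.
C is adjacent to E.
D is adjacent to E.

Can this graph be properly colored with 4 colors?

Yes

The chromatic number is 3. B, D, E form a triangle, so at least 3 colors are needed.
One proper 3-coloring: A=2, B=2, C=2, D=3, E=1.
Since 4 ≥ 3, a proper 4-coloring certainly exists.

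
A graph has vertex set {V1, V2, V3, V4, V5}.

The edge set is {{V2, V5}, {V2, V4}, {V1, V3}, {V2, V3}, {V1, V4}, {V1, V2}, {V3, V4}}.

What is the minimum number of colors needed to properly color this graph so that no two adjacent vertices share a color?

4

V1, V2, V3, V4 form a clique, so at least 4 colors are needed.
A valid assignment using 4 colors: V1=4, V2=1, V3=2, V4=3, V5=2. Every edge joins two different colors.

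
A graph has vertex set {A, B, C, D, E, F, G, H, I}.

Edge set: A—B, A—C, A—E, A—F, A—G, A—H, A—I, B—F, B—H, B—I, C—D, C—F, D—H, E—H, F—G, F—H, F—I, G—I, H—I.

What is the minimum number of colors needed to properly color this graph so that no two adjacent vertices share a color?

A, B, F, H, I are mutually adjacent (a clique of size 5), so at least 5 colors are needed.
5 colors suffice: color red → {A, D}; color blue → {C, G, H}; color green → {E, F}; color yellow → {I}; color purple → {B}. Each edge has distinct colors on its endpoints.

5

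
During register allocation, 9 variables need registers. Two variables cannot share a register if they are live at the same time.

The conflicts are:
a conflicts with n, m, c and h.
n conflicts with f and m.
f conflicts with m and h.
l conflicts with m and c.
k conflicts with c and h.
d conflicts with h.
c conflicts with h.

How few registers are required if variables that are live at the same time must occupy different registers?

3

n, f, m all conflict with each other, so at least 3 registers are needed.
3 registers suffice: a=2, n=3, f=2, l=2, k=2, d=2, m=1, c=3, h=1. Each listed conflict is separated.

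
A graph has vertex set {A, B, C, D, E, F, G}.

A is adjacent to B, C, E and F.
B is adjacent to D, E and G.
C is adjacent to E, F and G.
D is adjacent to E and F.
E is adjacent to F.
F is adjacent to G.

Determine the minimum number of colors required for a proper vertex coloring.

A, C, E, F form a clique, so at least 4 colors are needed.
4 colors suffice: A=3, B=1, C=4, D=3, E=2, F=1, G=2. Every edge joins two different colors.

4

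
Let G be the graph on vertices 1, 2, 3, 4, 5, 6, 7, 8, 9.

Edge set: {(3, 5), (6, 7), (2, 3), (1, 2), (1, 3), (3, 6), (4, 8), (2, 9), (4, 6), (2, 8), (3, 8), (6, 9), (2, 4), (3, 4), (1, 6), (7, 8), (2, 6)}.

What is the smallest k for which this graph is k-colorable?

2, 3, 4, 6 are mutually adjacent (a clique of size 4), so at least 4 colors are needed.
4 colors suffice: color red → {5, 6, 8}; color blue → {3, 7, 9}; color green → {2}; color yellow → {1, 4}. Every edge joins two different colors.

4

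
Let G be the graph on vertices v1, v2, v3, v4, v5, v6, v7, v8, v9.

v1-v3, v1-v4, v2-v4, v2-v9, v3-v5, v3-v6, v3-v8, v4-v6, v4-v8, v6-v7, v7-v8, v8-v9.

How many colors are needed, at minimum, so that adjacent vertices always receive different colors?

v8 and v9 are adjacent, so at least 2 colors are needed.
2 colors suffice: color 1 → {v1, v2, v5, v6, v8}; color 2 → {v3, v4, v7, v9}. No two adjacent vertices share a color.

2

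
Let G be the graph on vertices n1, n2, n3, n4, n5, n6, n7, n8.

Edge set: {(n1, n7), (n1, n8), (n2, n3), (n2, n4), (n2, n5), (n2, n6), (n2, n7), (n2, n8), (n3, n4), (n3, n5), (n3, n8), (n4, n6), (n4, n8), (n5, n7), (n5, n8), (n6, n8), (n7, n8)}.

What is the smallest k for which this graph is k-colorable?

4

n2, n3, n5, n8 are pairwise adjacent (a clique of size 4), so at least 4 colors are needed.
4 colors suffice: color 1 → {n8}; color 2 → {n1, n2}; color 3 → {n4, n5}; color 4 → {n3, n6, n7}. No two adjacent vertices share a color.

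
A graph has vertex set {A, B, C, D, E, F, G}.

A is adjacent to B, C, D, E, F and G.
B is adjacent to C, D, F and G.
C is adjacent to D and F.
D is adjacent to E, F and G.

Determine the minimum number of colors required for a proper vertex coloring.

5

A, B, C, D, F are pairwise adjacent (a clique of size 5), so at least 5 colors are needed.
A valid assignment using 5 colors: A=2, B=3, C=4, D=1, E=3, F=5, G=4. Each edge has distinct colors on its endpoints.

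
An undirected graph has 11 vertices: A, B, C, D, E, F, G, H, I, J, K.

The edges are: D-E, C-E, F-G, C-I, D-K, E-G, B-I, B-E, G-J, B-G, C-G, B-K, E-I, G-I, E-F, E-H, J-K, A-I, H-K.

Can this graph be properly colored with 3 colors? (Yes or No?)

No

C, E, G, I form a clique, so at least 4 colors are needed.
So 3 colors are not enough.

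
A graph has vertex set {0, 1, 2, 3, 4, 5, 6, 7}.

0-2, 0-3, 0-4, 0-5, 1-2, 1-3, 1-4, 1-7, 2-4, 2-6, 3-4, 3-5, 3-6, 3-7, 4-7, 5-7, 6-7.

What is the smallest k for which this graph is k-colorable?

1, 3, 4, 7 are mutually adjacent (a clique of size 4), so at least 4 colors are needed.
One proper 4-coloring: 0=b, 1=d, 2=a, 3=a, 4=c, 5=c, 6=c, 7=b. Every edge joins two different colors.

4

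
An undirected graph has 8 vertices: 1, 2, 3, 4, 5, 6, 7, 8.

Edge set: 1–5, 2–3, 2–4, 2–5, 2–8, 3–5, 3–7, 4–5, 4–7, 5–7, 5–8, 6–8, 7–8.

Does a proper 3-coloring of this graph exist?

Yes

The chromatic number is 3. 3, 5, 7 form a triangle, so at least 3 colors are needed.
3 colors suffice: color a → {5, 6}; color b → {1, 2, 7}; color c → {3, 4, 8}.
That is already a proper 3-coloring.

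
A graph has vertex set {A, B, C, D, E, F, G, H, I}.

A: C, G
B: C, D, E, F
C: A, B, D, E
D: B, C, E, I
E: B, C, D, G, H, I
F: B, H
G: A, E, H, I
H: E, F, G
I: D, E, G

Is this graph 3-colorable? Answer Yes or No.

No

B, C, D, E are mutually adjacent (a clique of size 4), so at least 4 colors are needed.
So 3 colors are not enough.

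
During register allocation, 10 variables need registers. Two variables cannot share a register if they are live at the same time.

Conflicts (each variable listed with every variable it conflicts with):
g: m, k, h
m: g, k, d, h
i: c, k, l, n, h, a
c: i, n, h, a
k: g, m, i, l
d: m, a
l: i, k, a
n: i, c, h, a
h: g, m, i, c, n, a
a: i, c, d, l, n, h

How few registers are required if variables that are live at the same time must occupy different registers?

5

i, c, n, h, a pairwise conflict, so at least 5 registers are needed.
5 registers suffice: register 1 → {m, i}; register 2 → {k, d, h}; register 3 → {g, a}; register 4 → {c, l}; register 5 → {n}. No two conflicting variables share a register.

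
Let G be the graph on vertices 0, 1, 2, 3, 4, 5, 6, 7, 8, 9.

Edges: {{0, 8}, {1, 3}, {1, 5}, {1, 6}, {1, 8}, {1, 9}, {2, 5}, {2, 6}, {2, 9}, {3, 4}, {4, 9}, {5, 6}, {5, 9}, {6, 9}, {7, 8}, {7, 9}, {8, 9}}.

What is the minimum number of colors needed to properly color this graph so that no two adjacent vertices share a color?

2, 5, 6, 9 are mutually adjacent (a clique of size 4), so at least 4 colors are needed.
4 colors suffice: color red → {0, 3, 9}; color blue → {1, 2, 4, 7}; color green → {5, 8}; color yellow → {6}. Every edge joins two different colors.

4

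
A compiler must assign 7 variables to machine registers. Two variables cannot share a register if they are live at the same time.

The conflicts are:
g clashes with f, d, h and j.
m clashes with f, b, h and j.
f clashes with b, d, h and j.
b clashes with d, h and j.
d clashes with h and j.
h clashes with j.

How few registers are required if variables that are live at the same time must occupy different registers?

5

f, b, d, h, j all conflict with each other, so at least 5 registers are needed.
5 registers suffice: register 1 → {j}; register 2 → {f}; register 3 → {h}; register 4 → {m, d}; register 5 → {g, b}. Every pair that conflicts lands in different registers.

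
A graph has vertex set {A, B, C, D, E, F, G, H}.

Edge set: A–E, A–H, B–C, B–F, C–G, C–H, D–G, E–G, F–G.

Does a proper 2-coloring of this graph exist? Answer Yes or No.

The cycle C-G-E-A-H-C has odd length 5, so it cannot be 2-colored; at least 3 colors are needed.
So 2 colors are not enough.

No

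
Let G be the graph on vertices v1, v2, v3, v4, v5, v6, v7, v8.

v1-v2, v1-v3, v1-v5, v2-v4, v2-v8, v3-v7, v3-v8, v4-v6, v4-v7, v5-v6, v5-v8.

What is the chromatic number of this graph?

The cycle v2-v1-v5-v6-v4-v2 has odd length 5, so it cannot be 2-colored; at least 3 colors are needed.
3 colors suffice: color 1 → {v3, v4, v5}; color 2 → {v1, v6, v7, v8}; color 3 → {v2}. Each edge has distinct colors on its endpoints.

3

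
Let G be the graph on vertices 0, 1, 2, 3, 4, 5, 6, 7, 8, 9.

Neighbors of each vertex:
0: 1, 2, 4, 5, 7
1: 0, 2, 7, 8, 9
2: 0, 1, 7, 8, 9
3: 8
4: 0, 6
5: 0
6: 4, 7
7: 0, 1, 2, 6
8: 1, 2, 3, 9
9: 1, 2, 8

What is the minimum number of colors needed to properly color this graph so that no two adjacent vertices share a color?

4

0, 1, 2, 7 are pairwise adjacent (a clique of size 4), so at least 4 colors are needed.
4 colors suffice: color red → {0, 6, 8}; color blue → {1, 3, 4, 5}; color green → {2}; color yellow → {7, 9}. Each edge has distinct colors on its endpoints.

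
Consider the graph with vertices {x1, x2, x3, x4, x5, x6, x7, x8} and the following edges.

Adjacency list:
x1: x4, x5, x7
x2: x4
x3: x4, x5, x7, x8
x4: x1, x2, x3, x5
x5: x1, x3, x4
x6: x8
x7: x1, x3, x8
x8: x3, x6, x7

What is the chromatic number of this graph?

x1, x4, x5 are mutually adjacent, so at least 3 colors are needed.
3 colors suffice: x1=1, x2=1, x3=1, x4=2, x5=3, x6=1, x7=2, x8=3. Every edge joins two different colors.

3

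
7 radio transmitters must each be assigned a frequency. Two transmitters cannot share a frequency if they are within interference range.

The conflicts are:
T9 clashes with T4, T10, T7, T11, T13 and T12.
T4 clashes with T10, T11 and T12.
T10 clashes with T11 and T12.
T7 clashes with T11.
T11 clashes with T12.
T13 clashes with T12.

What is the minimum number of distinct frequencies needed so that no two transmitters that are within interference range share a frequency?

5

T9, T4, T10, T11, T12 pairwise conflict, so at least 5 frequencies are needed.
5 frequencies suffice: frequency 1 → {T9}; frequency 2 → {T11, T13}; frequency 3 → {T7, T12}; frequency 4 → {T4}; frequency 5 → {T10}. Every pair that conflicts lands in different frequencies.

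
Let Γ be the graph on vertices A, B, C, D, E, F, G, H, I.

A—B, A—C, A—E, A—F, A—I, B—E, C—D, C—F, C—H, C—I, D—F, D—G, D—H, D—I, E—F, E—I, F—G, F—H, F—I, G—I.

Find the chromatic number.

4

C, D, F, H form a clique, so at least 4 colors are needed.
4 colors suffice: color 1 → {B, F}; color 2 → {H, I}; color 3 → {A, D}; color 4 → {C, E, G}. Each edge has distinct colors on its endpoints.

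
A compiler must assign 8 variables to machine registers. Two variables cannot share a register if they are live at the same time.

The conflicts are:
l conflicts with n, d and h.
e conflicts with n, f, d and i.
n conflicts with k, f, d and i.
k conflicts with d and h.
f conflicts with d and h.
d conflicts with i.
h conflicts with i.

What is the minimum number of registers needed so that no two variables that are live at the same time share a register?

4

e, n, f, d pairwise conflict, so at least 4 registers are needed.
Using 4 registers: l=3, e=3, n=2, k=3, f=4, d=1, h=1, i=4. No two conflicting variables share a register.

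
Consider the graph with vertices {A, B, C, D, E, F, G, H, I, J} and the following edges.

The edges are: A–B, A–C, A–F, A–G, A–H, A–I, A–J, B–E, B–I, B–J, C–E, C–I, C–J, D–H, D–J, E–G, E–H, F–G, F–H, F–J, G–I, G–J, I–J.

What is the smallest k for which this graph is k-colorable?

4

A, C, I, J are mutually adjacent (a clique of size 4), so at least 4 colors are needed.
4 colors suffice: color 1 → {A, D, E}; color 2 → {H, J}; color 3 → {F, I}; color 4 → {B, C, G}. No two adjacent vertices share a color.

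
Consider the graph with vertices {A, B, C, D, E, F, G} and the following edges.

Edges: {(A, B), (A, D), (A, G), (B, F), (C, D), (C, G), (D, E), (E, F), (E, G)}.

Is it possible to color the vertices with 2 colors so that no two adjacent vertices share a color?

No

The cycle F-E-D-A-B-F has odd length 5, so it cannot be 2-colored; at least 3 colors are needed.
So 2 colors are not enough.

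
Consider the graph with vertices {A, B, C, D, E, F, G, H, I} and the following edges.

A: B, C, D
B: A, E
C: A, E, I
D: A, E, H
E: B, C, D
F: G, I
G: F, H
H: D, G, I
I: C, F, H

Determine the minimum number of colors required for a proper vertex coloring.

The cycle D-H-I-C-A-D has odd length 5, so it cannot be 2-colored; at least 3 colors are needed.
3 colors suffice: color 1 → {A, E, F, H}; color 2 → {B, C, D, G}; color 3 → {I}. No two adjacent vertices share a color.

3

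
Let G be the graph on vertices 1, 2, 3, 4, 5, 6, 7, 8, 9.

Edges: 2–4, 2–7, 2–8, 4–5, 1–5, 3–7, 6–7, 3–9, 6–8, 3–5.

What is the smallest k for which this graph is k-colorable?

3

The cycle 5-4-2-7-3-5 has odd length 5, so it cannot be 2-colored; at least 3 colors are needed.
3 colors suffice: color red → {1, 2, 3, 6}; color blue → {5, 7, 8, 9}; color green → {4}. Each edge has distinct colors on its endpoints.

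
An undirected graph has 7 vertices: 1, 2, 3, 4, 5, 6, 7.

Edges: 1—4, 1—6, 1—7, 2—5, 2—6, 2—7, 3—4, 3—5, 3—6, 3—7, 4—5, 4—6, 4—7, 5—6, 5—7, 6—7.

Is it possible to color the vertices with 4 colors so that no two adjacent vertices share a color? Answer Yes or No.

No

3, 4, 5, 6, 7 are pairwise adjacent (a clique of size 5), so at least 5 colors are needed.
So 4 colors are not enough.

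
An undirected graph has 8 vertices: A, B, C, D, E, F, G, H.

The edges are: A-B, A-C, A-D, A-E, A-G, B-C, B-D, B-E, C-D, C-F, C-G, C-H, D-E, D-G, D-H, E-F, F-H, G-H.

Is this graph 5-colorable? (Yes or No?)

The chromatic number is 4. A, B, D, E form a clique, so at least 4 colors are needed.
A valid assignment using 4 colors: A=green, B=yellow, C=red, D=blue, E=red, F=blue, G=yellow, H=green.
Since 5 ≥ 4, a proper 5-coloring certainly exists.

Yes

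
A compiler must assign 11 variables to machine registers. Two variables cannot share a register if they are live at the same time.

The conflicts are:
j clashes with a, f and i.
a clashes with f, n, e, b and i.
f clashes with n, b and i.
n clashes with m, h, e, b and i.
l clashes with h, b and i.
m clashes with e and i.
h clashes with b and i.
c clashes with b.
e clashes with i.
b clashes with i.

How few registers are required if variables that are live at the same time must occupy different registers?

a, f, n, b, i all conflict with each other, so at least 5 registers are needed.
5 registers suffice: register 1 → {c, i}; register 2 → {j, e, b}; register 3 → {n, l}; register 4 → {a, m, h}; register 5 → {f}. Every pair that conflicts lands in different registers.

5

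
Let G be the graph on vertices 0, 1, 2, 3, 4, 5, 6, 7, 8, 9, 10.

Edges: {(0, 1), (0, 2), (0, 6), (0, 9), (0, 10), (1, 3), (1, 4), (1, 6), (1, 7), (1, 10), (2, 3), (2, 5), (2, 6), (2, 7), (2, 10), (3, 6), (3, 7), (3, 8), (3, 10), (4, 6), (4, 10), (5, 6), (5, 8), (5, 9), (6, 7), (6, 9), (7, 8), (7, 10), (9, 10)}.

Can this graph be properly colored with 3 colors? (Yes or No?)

1, 3, 6, 7 are pairwise adjacent (a clique of size 4), so at least 4 colors are needed.
So 3 colors are not enough.

No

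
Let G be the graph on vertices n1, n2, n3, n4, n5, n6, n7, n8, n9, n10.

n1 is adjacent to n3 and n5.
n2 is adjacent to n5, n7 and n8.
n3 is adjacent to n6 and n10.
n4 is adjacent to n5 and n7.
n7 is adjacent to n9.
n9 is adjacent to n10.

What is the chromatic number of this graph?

3

The cycle n5-n4-n7-n9-n10-n3-n1-n5 has odd length 7, so it cannot be 2-colored; at least 3 colors are needed.
A valid assignment using 3 colors: n1=2, n2=2, n3=1, n4=2, n5=1, n6=2, n7=1, n8=1, n9=2, n10=3. No two adjacent vertices share a color.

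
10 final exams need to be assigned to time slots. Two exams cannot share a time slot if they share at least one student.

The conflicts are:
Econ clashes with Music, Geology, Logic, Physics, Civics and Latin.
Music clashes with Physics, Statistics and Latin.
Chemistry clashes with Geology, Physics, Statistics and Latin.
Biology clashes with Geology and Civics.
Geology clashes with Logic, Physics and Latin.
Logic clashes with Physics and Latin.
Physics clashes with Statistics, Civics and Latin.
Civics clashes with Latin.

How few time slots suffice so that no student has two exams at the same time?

5

Econ, Geology, Logic, Physics, Latin pairwise conflict, so at least 5 time slots are needed.
Using 5 time slots: Econ=4, Music=3, Chemistry=4, Biology=1, Geology=3, Logic=5, Physics=1, Statistics=2, Civics=3, Latin=2. Each listed conflict is separated.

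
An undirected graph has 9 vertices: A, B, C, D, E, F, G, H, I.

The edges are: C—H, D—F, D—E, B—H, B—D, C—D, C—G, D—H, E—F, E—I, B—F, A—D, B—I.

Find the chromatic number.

D, E, F form a triangle, so at least 3 colors are needed.
One proper 3-coloring: A=2, B=2, C=2, D=1, E=2, F=3, G=1, H=3, I=1. Every edge joins two different colors.

3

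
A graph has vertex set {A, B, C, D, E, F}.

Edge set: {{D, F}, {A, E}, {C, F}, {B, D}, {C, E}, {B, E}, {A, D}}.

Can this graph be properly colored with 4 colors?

The chromatic number is 3. The cycle F-D-A-E-C-F has odd length 5, so it cannot be 2-colored; at least 3 colors are needed.
A valid assignment using 3 colors: A=2, B=2, C=2, D=1, E=1, F=3.
Since 4 ≥ 3, a proper 4-coloring certainly exists.

Yes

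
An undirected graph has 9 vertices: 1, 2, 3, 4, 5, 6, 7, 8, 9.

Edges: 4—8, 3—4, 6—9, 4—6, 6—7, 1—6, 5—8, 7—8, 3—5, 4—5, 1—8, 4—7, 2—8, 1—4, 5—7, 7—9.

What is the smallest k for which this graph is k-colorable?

4, 5, 7, 8 are pairwise adjacent (a clique of size 4), so at least 4 colors are needed.
4 colors suffice: color red → {2, 4, 9}; color blue → {3, 6, 8}; color green → {1, 7}; color yellow → {5}. Each edge has distinct colors on its endpoints.

4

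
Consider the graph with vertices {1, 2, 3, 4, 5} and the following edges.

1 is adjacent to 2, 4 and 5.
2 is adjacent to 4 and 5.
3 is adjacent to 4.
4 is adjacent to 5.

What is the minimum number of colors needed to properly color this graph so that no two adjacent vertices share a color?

1, 2, 4, 5 are mutually adjacent (a clique of size 4), so at least 4 colors are needed.
4 colors suffice: color red → {4}; color blue → {3, 5}; color green → {2}; color yellow → {1}. Each edge has distinct colors on its endpoints.

4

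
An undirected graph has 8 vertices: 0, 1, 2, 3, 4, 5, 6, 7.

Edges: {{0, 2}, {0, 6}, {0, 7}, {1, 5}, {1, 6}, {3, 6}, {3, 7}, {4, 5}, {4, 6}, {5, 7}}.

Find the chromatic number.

3

The cycle 6-0-7-5-1-6 has odd length 5, so it cannot be 2-colored; at least 3 colors are needed.
3 colors suffice: 0=b, 1=c, 2=a, 3=b, 4=c, 5=b, 6=a, 7=a. Each edge has distinct colors on its endpoints.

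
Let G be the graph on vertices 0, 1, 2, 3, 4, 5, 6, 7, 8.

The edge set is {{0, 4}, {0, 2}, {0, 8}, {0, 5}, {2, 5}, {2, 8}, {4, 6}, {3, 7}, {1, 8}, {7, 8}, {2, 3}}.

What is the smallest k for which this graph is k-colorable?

3

0, 2, 5 are mutually adjacent, so at least 3 colors are needed.
3 colors suffice: color a → {1, 2, 4, 7}; color b → {0, 3, 6}; color c → {5, 8}. No two adjacent vertices share a color.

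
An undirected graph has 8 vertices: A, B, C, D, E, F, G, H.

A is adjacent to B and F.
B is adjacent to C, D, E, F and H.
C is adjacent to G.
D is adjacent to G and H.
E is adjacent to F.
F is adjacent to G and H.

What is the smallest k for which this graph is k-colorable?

3

B, E, F are pairwise adjacent, so at least 3 colors are needed.
One proper 3-coloring: A=3, B=1, C=2, D=2, E=3, F=2, G=1, H=3. Every edge joins two different colors.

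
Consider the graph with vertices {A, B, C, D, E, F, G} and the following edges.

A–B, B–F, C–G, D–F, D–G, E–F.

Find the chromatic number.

2

B and F are adjacent, so at least 2 colors are needed.
One proper 2-coloring: A=red, B=blue, C=blue, D=blue, E=blue, F=red, G=red. Every edge joins two different colors.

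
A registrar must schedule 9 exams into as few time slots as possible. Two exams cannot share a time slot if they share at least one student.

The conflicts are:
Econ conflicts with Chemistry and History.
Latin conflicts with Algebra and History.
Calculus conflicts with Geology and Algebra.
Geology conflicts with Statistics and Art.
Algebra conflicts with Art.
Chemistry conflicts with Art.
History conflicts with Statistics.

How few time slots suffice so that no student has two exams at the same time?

2

Calculus and Algebra conflict, so at least 2 time slots are needed.
2 time slots suffice: time slot 1 → {Geology, Algebra, Chemistry, History}; time slot 2 → {Econ, Latin, Calculus, Statistics, Art}. No two conflicting exams share a time slot.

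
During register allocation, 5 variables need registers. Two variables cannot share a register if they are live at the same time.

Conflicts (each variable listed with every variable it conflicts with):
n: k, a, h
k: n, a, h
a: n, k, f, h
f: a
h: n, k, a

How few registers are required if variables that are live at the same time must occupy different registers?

n, k, a, h are mutually in conflict, so at least 4 registers are needed.
4 registers suffice: n=2, k=3, a=1, f=2, h=4. Every pair that conflicts lands in different registers.

4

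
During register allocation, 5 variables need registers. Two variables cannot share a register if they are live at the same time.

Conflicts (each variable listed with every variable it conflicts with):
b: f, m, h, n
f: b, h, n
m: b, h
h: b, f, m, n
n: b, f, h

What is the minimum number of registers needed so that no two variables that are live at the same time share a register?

4

b, f, h, n are mutually in conflict, so at least 4 registers are needed.
4 registers suffice: register 1 → {h}; register 2 → {b}; register 3 → {f, m}; register 4 → {n}. Every pair that conflicts lands in different registers.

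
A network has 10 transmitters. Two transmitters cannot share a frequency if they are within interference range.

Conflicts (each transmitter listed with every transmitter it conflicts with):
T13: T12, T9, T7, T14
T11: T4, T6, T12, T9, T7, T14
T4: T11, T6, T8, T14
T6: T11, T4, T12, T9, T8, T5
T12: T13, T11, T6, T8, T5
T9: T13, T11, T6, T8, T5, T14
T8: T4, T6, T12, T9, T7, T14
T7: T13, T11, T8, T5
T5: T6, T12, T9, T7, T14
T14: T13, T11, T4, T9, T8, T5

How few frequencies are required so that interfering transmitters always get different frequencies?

3

T11, T4, T6 are mutually in conflict, so at least 3 frequencies are needed.
3 frequencies suffice: frequency 1 → {T13, T11, T8, T5}; frequency 2 → {T6, T7, T14}; frequency 3 → {T4, T12, T9}. Each listed conflict is separated.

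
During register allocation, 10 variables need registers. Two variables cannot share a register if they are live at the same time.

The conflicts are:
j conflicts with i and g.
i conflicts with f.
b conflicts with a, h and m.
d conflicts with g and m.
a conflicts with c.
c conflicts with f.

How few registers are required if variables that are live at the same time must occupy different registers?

3

The cycle f-c-a-b-m-d-g-j-i-f has odd length 9, so it cannot be 2-colored; at least 3 registers are needed.
Using 3 registers: j=2, i=3, b=1, d=3, a=2, h=2, c=3, f=1, g=1, m=2. Each listed conflict is separated.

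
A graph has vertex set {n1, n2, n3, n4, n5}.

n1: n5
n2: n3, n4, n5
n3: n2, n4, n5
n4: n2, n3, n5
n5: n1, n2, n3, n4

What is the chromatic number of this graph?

n2, n3, n4, n5 are pairwise adjacent (a clique of size 4), so at least 4 colors are needed.
4 colors suffice: n1=2, n2=3, n3=4, n4=2, n5=1. Each edge has distinct colors on its endpoints.

4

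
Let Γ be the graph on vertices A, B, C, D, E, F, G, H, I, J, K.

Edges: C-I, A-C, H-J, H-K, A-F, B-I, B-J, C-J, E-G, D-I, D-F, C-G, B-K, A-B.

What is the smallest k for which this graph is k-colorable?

3

The cycle C-A-F-D-I-C has odd length 5, so it cannot be 2-colored; at least 3 colors are needed.
3 colors suffice: color 1 → {B, C, E, F, H}; color 2 → {A, G, I, J, K}; color 3 → {D}. No two adjacent vertices share a color.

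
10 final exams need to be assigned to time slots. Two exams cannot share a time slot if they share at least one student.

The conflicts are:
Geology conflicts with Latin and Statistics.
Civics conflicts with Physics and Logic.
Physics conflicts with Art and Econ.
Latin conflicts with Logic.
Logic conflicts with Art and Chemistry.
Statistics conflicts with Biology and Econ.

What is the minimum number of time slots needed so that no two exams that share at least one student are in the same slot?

The cycle Art-Logic-Latin-Geology-Statistics-Econ-Physics-Art has odd length 7, so it cannot be 2-colored; at least 3 time slots are needed.
3 time slots suffice: Geology=2, Civics=2, Physics=1, Latin=3, Logic=1, Art=2, Statistics=1, Chemistry=2, Biology=2, Econ=2. No two conflicting exams share a time slot.

3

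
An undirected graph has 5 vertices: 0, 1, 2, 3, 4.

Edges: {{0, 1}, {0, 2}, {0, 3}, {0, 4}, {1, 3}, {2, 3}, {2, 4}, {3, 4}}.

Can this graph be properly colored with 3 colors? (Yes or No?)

No

0, 2, 3, 4 are mutually adjacent (a clique of size 4), so at least 4 colors are needed.
So 3 colors are not enough.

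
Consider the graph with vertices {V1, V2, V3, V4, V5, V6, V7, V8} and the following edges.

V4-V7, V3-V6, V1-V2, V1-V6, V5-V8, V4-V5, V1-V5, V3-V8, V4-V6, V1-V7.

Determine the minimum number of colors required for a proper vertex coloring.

3

The cycle V5-V4-V6-V3-V8-V5 has odd length 5, so it cannot be 2-colored; at least 3 colors are needed.
3 colors suffice: color 1 → {V1, V4, V8}; color 2 → {V2, V5, V6, V7}; color 3 → {V3}. No two adjacent vertices share a color.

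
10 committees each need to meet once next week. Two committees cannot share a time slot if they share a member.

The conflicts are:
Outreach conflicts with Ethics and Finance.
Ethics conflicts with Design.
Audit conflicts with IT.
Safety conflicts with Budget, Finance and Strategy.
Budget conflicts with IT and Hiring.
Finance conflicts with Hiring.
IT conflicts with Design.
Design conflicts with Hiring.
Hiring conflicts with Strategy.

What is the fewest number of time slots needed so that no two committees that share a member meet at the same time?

3

The cycle Ethics-Outreach-Finance-Hiring-Design-Ethics has odd length 5, so it cannot be 2-colored; at least 3 time slots are needed.
Using 3 time slots: Outreach=1, Ethics=3, Audit=2, Safety=1, Budget=2, Finance=2, IT=1, Design=2, Hiring=1, Strategy=2. Every pair that conflicts lands in different time slots.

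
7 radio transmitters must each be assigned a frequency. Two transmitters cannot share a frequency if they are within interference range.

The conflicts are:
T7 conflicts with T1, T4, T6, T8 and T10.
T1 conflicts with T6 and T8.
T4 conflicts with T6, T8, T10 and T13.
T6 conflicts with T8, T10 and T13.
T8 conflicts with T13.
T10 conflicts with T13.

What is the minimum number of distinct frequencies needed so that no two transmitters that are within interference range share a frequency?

T4, T6, T10, T13 are mutually in conflict, so at least 4 frequencies are needed.
4 frequencies suffice: frequency 1 → {T6}; frequency 2 → {T1, T4}; frequency 3 → {T7, T13}; frequency 4 → {T8, T10}. Every pair that conflicts lands in different frequencies.

4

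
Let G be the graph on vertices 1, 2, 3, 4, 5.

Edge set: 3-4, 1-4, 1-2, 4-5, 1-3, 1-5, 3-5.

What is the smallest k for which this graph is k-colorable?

4

1, 3, 4, 5 are pairwise adjacent (a clique of size 4), so at least 4 colors are needed.
4 colors suffice: color red → {1}; color blue → {2, 5}; color green → {4}; color yellow → {3}. No two adjacent vertices share a color.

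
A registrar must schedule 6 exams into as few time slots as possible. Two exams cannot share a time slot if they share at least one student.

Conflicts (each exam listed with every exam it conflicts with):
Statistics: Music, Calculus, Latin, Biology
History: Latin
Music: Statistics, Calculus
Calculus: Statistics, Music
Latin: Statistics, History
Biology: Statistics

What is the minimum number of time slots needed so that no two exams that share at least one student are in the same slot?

3

Statistics, Music, Calculus all conflict with each other, so at least 3 time slots are needed.
3 time slots suffice: time slot 1 → {Statistics, History}; time slot 2 → {Music, Latin, Biology}; time slot 3 → {Calculus}. Each listed conflict is separated.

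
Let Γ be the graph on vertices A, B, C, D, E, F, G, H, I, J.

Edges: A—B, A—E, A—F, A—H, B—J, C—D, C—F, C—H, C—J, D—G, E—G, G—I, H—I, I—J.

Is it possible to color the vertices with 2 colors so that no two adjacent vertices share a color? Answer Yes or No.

The cycle B-A-H-I-J-B has odd length 5, so it cannot be 2-colored; at least 3 colors are needed.
So 2 colors are not enough.

No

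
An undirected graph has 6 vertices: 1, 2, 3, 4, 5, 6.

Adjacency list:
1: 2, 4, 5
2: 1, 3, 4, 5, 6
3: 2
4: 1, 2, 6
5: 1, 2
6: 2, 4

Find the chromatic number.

3

1, 2, 4 are mutually adjacent, so at least 3 colors are needed.
3 colors suffice: color red → {2}; color blue → {1, 3, 6}; color green → {4, 5}. No two adjacent vertices share a color.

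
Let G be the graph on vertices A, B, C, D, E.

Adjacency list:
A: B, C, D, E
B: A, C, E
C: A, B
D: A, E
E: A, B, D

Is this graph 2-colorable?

No

A, D, E are mutually adjacent, so at least 3 colors are needed.
So 2 colors are not enough.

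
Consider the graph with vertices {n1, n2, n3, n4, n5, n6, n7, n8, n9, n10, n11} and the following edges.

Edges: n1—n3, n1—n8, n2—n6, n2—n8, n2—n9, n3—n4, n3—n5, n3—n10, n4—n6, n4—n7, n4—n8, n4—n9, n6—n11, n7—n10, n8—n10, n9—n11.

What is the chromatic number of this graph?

n2 and n8 are adjacent, so at least 2 colors are needed.
A valid assignment using 2 colors: n1=1, n2=1, n3=2, n4=1, n5=1, n6=2, n7=2, n8=2, n9=2, n10=1, n11=1. No two adjacent vertices share a color.

2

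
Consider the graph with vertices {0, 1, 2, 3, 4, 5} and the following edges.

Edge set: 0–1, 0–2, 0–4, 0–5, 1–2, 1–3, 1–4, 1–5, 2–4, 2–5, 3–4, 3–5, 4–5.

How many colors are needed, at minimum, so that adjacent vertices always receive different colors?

5

0, 1, 2, 4, 5 form a clique, so at least 5 colors are needed.
5 colors suffice: color red → {5}; color blue → {4}; color green → {1}; color yellow → {0, 3}; color purple → {2}. Every edge joins two different colors.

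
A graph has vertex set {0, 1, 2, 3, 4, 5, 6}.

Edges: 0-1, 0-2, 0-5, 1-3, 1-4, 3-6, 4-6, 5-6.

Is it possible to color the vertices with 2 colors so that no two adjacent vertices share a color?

No

The cycle 0-1-3-6-5-0 has odd length 5, so it cannot be 2-colored; at least 3 colors are needed.
So 2 colors are not enough.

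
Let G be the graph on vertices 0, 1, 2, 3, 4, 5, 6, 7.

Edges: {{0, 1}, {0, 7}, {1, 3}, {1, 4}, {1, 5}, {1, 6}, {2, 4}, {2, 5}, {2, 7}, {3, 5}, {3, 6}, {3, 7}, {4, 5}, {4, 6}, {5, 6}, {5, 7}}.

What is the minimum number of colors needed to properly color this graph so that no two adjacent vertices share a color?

4

1, 3, 5, 6 are pairwise adjacent (a clique of size 4), so at least 4 colors are needed.
A valid assignment using 4 colors: 0=a, 1=b, 2=d, 3=c, 4=c, 5=a, 6=d, 7=b. Every edge joins two different colors.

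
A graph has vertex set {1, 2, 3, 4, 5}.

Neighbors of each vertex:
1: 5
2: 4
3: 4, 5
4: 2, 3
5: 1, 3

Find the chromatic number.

3 and 5 are adjacent, so at least 2 colors are needed.
2 colors suffice: color a → {4, 5}; color b → {1, 2, 3}. No two adjacent vertices share a color.

2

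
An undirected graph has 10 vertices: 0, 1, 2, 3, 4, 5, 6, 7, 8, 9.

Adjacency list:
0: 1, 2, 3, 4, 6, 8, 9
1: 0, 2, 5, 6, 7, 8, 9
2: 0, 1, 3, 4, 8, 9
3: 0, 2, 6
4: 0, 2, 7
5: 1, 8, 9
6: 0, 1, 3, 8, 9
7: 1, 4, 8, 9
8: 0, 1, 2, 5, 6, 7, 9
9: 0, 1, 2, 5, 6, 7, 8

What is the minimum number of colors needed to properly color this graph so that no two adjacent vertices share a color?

0, 1, 2, 8, 9 are mutually adjacent (a clique of size 5), so at least 5 colors are needed.
5 colors suffice: color a → {3, 4, 9}; color b → {1}; color c → {8}; color d → {0, 5, 7}; color e → {2, 6}. No two adjacent vertices share a color.

5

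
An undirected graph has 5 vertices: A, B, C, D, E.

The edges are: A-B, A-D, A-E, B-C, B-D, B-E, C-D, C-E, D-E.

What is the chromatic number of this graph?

A, B, D, E are pairwise adjacent (a clique of size 4), so at least 4 colors are needed.
4 colors suffice: color 1 → {D}; color 2 → {E}; color 3 → {B}; color 4 → {A, C}. Every edge joins two different colors.

4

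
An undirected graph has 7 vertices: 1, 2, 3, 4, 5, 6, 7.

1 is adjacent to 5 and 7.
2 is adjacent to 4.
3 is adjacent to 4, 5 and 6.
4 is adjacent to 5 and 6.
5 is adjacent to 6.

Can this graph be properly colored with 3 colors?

No

3, 4, 5, 6 are pairwise adjacent (a clique of size 4), so at least 4 colors are needed.
So 3 colors are not enough.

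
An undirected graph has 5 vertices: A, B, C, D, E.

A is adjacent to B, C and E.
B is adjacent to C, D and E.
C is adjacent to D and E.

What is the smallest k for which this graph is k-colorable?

A, B, C, E form a clique, so at least 4 colors are needed.
4 colors suffice: color 1 → {C}; color 2 → {B}; color 3 → {A, D}; color 4 → {E}. Every edge joins two different colors.

4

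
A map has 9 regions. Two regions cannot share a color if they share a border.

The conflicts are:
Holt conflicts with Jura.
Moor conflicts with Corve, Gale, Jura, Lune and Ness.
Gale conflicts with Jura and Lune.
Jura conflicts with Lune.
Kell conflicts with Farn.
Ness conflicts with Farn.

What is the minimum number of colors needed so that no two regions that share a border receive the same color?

4

Moor, Gale, Jura, Lune are mutually in conflict, so at least 4 colors are needed.
A valid assignment using 4 colors: Holt=1, Moor=1, Corve=2, Gale=3, Jura=2, Lune=4, Kell=2, Ness=2, Farn=1. Each listed conflict is separated.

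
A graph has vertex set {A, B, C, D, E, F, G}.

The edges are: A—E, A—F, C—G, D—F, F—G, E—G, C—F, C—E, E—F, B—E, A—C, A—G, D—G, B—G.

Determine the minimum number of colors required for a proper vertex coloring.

5

A, C, E, F, G form a clique, so at least 5 colors are needed.
5 colors suffice: color 1 → {G}; color 2 → {D, E}; color 3 → {B, F}; color 4 → {C}; color 5 → {A}. Every edge joins two different colors.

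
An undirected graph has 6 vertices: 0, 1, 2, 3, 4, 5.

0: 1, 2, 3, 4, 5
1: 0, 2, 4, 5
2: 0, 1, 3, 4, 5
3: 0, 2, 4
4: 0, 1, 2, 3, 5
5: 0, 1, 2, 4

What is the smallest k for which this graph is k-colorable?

5

0, 1, 2, 4, 5 form a clique, so at least 5 colors are needed.
5 colors suffice: 0=red, 1=purple, 2=green, 3=yellow, 4=blue, 5=yellow. Each edge has distinct colors on its endpoints.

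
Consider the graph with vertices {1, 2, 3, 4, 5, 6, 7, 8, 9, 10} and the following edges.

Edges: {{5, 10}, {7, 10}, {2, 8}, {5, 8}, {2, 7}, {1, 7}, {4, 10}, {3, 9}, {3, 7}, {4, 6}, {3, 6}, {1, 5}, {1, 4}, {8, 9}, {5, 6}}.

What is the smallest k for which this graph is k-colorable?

The cycle 10-4-6-3-7-10 has odd length 5, so it cannot be 2-colored; at least 3 colors are needed.
One proper 3-coloring: 1=b, 2=c, 3=c, 4=a, 5=a, 6=b, 7=a, 8=b, 9=a, 10=b. Every edge joins two different colors.

3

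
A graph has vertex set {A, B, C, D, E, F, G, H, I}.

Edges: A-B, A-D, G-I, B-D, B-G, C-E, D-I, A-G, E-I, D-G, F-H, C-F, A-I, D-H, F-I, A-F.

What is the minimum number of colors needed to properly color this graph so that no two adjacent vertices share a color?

4

A, D, G, I are pairwise adjacent (a clique of size 4), so at least 4 colors are needed.
A valid assignment using 4 colors: A=1, B=2, C=2, D=3, E=1, F=3, G=4, H=1, I=2. Each edge has distinct colors on its endpoints.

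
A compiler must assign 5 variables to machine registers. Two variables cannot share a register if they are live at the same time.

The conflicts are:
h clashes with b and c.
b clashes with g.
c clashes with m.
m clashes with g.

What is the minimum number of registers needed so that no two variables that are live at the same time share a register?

3

The cycle g-m-c-h-b-g has odd length 5, so it cannot be 2-colored; at least 3 registers are needed.
3 registers suffice: register 1 → {c, g}; register 2 → {h, m}; register 3 → {b}. No two conflicting variables share a register.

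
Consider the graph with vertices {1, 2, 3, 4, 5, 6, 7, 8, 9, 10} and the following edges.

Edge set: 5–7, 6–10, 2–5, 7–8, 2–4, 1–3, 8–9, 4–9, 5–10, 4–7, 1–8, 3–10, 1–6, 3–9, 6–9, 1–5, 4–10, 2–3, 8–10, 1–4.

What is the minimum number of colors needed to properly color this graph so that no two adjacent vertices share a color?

5 and 7 are adjacent, so at least 2 colors are needed.
2 colors suffice: color red → {1, 2, 7, 9, 10}; color blue → {3, 4, 5, 6, 8}. Every edge joins two different colors.

2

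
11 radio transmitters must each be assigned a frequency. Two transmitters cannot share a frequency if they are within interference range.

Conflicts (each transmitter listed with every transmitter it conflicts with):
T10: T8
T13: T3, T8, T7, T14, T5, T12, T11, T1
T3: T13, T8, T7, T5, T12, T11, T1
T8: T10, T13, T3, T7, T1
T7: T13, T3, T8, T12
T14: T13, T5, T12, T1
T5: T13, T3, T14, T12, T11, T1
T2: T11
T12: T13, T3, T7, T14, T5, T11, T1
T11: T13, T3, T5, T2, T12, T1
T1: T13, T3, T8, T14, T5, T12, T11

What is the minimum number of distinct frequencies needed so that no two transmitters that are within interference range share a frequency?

T13, T3, T5, T12, T11, T1 are mutually in conflict, so at least 6 frequencies are needed.
6 frequencies suffice: T10=1, T13=1, T3=4, T8=2, T7=3, T14=4, T5=6, T2=1, T12=2, T11=5, T1=3. No two conflicting transmitters share a frequency.

6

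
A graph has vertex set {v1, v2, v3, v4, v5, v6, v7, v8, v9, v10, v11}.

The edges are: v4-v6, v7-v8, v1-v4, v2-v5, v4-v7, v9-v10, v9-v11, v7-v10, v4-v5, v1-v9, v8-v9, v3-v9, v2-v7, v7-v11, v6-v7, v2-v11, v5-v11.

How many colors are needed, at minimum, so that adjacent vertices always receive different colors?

v4, v6, v7 are pairwise adjacent, so at least 3 colors are needed.
3 colors suffice: color 1 → {v5, v7, v9}; color 2 → {v3, v4, v8, v10, v11}; color 3 → {v1, v2, v6}. Every edge joins two different colors.

3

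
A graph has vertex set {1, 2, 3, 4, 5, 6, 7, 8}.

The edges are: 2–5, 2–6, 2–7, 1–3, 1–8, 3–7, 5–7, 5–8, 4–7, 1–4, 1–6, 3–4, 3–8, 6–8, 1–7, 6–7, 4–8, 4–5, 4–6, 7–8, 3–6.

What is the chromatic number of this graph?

6

1, 3, 4, 6, 7, 8 form a clique, so at least 6 colors are needed.
A valid assignment using 6 colors: 1=e, 2=b, 3=f, 4=b, 5=d, 6=d, 7=a, 8=c. Every edge joins two different colors.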